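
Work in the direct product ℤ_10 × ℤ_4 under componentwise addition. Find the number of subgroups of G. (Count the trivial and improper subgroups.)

|G| = 40, so by Lagrange every subgroup order divides 40. Divisors: 1, 2, 4, 5, 8, 10, 20, 40.
Subgroups by order — order 1: 1; order 2: 3; order 4: 3; order 5: 1; order 8: 1; order 10: 3; order 20: 3; order 40: 1.
Total: 1 + 3 + 3 + 1 + 1 + 3 + 3 + 1 = 16.

16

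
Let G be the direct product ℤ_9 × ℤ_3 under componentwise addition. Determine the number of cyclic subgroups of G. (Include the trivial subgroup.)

8

Group the elements of G by the cyclic subgroup they generate; each cyclic subgroup of order d accounts for φ(d) elements.
Cyclic subgroups by order — order 1: 1; order 3: 4; order 9: 3.
Total: 8.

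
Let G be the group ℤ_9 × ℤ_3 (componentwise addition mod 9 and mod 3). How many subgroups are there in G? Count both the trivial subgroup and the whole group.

|G| = 27, so by Lagrange every subgroup order divides 27. Divisors: 1, 3, 9, 27.
Subgroups by order — order 1: 1; order 3: 4; order 9: 4; order 27: 1.
Total: 1 + 4 + 4 + 1 = 10.

10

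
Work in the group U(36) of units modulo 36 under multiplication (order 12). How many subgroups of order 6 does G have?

3

|G| = 12 and 6 | 12, so subgroups of order 6 are possible by Lagrange.
The subgroups of order 6 are: {1, 11, 13, 23, 25, 35}; {1, 5, 13, 17, 25, 29}; {1, 7, 13, 19, 25, 31}.
So G has 3 subgroups of order 6.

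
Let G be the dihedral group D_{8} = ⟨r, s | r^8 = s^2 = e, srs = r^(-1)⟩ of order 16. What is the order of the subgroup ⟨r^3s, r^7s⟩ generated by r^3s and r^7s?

|⟨r^3s⟩| = 2 and |⟨r^7s⟩| = 2, so |H| is a multiple of lcm(2, 2) = 2 and divides |G| = 16.
Closing under the operation: H = {e, r^4, r^3s, r^7s}, so |H| = 4.

4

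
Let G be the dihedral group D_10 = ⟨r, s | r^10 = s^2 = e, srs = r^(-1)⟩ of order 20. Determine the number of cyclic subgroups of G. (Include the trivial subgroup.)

14

Each element a generates a cyclic subgroup ⟨a⟩; distinct elements may generate the same one (a cyclic group of order d has φ(d) generators).
Cyclic subgroups by order — order 1: 1; order 2: 11; order 5: 1; order 10: 1.
Total: 14.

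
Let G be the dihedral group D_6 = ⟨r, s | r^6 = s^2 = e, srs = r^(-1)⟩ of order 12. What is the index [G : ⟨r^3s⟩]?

|⟨r^3s⟩| = 2 and |G| = 12.
By Lagrange, [G : H] = |G|/|H| = 12/2 = 6.

6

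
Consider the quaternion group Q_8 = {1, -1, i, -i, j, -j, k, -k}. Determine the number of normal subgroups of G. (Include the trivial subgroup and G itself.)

6

G has 6 subgroups. Checking conjugation-invariance by order — order 1: 1/1 normal; order 2: 1/1 normal; order 4: 3/3 normal; order 8: 1/1 normal.
Total normal subgroups: 6.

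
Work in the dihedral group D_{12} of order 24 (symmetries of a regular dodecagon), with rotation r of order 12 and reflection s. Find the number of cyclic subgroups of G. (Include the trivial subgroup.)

18

A cyclic subgroup of order d is generated by each of its φ(d) elements of order d, so the cyclic subgroups of order d number (#elements of order d)/φ(d).
Cyclic subgroups by order — order 1: 1; order 2: 13; order 3: 1; order 4: 1; order 6: 1; order 12: 1.
Total: 18.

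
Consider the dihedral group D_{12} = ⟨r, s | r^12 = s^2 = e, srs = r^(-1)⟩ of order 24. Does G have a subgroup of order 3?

3 | 24. A subgroup of order 3 is {e, r^4, r^8}.

Yes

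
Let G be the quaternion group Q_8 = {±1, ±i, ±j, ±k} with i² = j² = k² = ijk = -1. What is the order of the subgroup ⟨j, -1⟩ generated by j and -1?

4

|⟨j⟩| = 4 and |⟨-1⟩| = 2, so |H| is a multiple of lcm(4, 2) = 4 and divides |G| = 8.
Closing under the operation: H = {1, -1, j, -j}, so |H| = 4.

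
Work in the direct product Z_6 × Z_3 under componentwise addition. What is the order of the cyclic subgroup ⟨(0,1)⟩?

3

The order of (0,1) in Z_6 × Z_3 is lcm(ord(0) in Z_6, ord(1) in Z_3).
ord(0) = 1 and ord(1) = 3, so |⟨(0,1)⟩| = lcm(1, 3) = 3.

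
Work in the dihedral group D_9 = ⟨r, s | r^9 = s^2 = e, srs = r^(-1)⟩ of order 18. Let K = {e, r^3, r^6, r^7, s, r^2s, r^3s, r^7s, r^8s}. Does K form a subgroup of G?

r^7 ∈ K but its inverse r^2 ∉ K, so K is not a subgroup.

No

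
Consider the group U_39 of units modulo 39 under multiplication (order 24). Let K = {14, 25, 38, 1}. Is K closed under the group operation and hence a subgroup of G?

Yes

|K| = 4 divides |G| = 24, consistent with Lagrange.
K contains the identity, every element's inverse is in K, and K is closed under ·: it is a subgroup.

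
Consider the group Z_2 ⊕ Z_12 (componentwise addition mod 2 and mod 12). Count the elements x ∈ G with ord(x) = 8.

An element (a,b) has order lcm(ord(a), ord(b)); count pairs with lcm equal to 8.
Enumerating gives 0 such elements.

0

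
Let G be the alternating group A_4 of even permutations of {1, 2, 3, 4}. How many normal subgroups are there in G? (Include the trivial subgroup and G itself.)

3

G has 10 subgroups. Checking conjugation-invariance by order — order 1: 1/1 normal; order 2: 0/3 normal; order 3: 0/4 normal; order 4: 1/1 normal; order 12: 1/1 normal.
Total normal subgroups: 3.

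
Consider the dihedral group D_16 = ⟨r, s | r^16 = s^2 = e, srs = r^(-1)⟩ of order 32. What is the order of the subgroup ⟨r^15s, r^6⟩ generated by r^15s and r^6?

16

|⟨r^15s⟩| = 2 and |⟨r^6⟩| = 8, so |H| is a multiple of lcm(2, 8) = 8 and divides |G| = 32.
Closing under the operation: H = {e, r^2, r^4, r^6, r^8, r^10, r^12, r^14, rs, r^3s, r^5s, r^7s, r^9s, r^11s, r^13s, r^15s}, so |H| = 16.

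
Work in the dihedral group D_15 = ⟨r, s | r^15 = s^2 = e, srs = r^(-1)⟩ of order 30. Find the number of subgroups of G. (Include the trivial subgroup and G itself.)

28

|G| = 30, so by Lagrange every subgroup order divides 30. Divisors: 1, 2, 3, 5, 6, 10, 15, 30.
Subgroups by order — order 1: 1; order 2: 15; order 3: 1; order 5: 1; order 6: 5; order 10: 3; order 15: 1; order 30: 1.
Total: 1 + 15 + 1 + 1 + 5 + 3 + 1 + 1 = 28.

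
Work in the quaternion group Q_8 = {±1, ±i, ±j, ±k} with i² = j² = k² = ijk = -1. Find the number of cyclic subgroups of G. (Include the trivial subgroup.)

Group the elements of G by the cyclic subgroup they generate; each cyclic subgroup of order d accounts for φ(d) elements.
Cyclic subgroups by order — order 1: 1; order 2: 1; order 4: 3.
Total: 5.

5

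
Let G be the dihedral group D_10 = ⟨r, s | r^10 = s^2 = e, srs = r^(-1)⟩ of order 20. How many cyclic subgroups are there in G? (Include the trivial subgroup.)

14

A cyclic subgroup of order d is generated by each of its φ(d) elements of order d, so the cyclic subgroups of order d number (#elements of order d)/φ(d).
Cyclic subgroups by order — order 1: 1; order 2: 11; order 5: 1; order 10: 1.
Total: 14.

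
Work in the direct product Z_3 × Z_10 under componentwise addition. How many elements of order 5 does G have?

An element (a,b) has order lcm(ord(a), ord(b)); count pairs with lcm equal to 5.
Enumerating gives 4 such elements.

4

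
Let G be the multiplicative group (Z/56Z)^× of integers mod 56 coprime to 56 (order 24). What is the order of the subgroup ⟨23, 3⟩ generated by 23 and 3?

|⟨23⟩| = 6 and |⟨3⟩| = 6, so |H| is a multiple of lcm(6, 6) = 6 and divides |G| = 24.
Closing under the operation: H = {1, 3, 5, 9, 13, 15, 19, 23, 25, 27, 39, 45}, so |H| = 12.

12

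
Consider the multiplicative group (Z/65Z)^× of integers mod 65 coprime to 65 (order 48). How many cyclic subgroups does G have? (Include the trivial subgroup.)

A cyclic subgroup of order d is generated by each of its φ(d) elements of order d, so the cyclic subgroups of order d number (#elements of order d)/φ(d).
Cyclic subgroups by order — order 1: 1; order 2: 3; order 3: 1; order 4: 6; order 6: 3; order 12: 6.
Total: 20.

20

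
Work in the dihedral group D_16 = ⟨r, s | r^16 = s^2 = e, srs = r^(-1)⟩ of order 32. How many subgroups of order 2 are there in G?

|G| = 32 and 2 | 32, so subgroups of order 2 are possible by Lagrange.
The subgroups of order 2 are: {e, r^10s}; {e, r^11s}; {e, r^12s}; {e, r^13s}; … (17 in all).
So G has 17 subgroups of order 2.

17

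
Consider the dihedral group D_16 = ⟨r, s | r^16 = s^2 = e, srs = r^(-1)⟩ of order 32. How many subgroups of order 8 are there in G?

|G| = 32 and 8 | 32, so subgroups of order 8 are possible by Lagrange.
The subgroups of order 8 are: {e, r^2, r^4, r^6, r^8, r^10, r^12, r^14}; {e, r^4, r^8, r^12, r^2s, r^6s, r^10s, r^14s}; {e, r^4, r^8, r^12, r^3s, r^7s, r^11s, r^15s}; {e, r^4, r^8, r^12, s, r^4s, r^8s, r^12s}; … (5 in all).
So G has 5 subgroups of order 8.

5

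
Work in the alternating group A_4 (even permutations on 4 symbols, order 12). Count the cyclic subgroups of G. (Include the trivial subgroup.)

Group the elements of G by the cyclic subgroup they generate; each cyclic subgroup of order d accounts for φ(d) elements.
Cyclic subgroups by order — order 1: 1; order 2: 3; order 3: 4.
Total: 8.

8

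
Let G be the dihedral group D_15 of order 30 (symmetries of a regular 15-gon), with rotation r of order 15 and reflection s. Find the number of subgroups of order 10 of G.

|G| = 30 and 10 | 30, so subgroups of order 10 are possible by Lagrange.
The subgroups of order 10 are: {e, r^3, r^6, r^9, r^12, rs, r^4s, r^7s, r^10s, r^13s}; {e, r^3, r^6, r^9, r^12, r^2s, r^5s, r^8s, r^11s, r^14s}; {e, r^3, r^6, r^9, r^12, s, r^3s, r^6s, r^9s, r^12s}.
So G has 3 subgroups of order 10.

3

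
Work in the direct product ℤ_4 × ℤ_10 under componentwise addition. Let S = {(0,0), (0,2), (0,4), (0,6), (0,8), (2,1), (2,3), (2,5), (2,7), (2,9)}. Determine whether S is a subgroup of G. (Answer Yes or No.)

|S| = 10 divides |G| = 40, consistent with Lagrange.
S contains the identity, every element's inverse is in S, and S is closed under +: it is a subgroup.
In fact S = ⟨(2,1)⟩.

Yes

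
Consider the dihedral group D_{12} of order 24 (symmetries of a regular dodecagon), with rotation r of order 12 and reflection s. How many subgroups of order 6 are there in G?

|G| = 24 and 6 | 24, so subgroups of order 6 are possible by Lagrange.
The subgroups of order 6 are: {e, r^2, r^4, r^6, r^8, r^10}; {e, r^4, r^8, r^2s, r^6s, r^10s}; {e, r^4, r^8, r^3s, r^7s, r^11s}; {e, r^4, r^8, s, r^4s, r^8s}; … (5 in all).
So G has 5 subgroups of order 6.

5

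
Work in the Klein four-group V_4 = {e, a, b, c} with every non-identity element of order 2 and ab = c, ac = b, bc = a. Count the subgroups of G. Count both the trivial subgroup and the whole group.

5

|G| = 4, so by Lagrange every subgroup order divides 4. Divisors: 1, 2, 4.
Subgroups by order — order 1: 1; order 2: 3; order 4: 1.
Total: 1 + 3 + 1 = 5.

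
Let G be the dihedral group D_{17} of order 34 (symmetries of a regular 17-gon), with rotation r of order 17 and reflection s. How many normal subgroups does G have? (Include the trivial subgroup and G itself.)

3

G has 20 subgroups. Checking conjugation-invariance by order — order 1: 1/1 normal; order 2: 0/17 normal; order 17: 1/1 normal; order 34: 1/1 normal.
Total normal subgroups: 3.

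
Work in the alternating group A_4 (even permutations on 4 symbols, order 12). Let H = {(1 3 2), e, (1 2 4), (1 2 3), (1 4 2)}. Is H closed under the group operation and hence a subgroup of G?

No

|H| = 5 does not divide |G| = 12, so by Lagrange H is not a subgroup.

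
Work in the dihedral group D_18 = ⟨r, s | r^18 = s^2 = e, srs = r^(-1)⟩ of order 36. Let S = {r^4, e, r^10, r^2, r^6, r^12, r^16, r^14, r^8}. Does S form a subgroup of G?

|S| = 9 divides |G| = 36, consistent with Lagrange.
S contains the identity, every element's inverse is in S, and S is closed under ·: it is a subgroup.
In fact S = ⟨r^4⟩.

Yes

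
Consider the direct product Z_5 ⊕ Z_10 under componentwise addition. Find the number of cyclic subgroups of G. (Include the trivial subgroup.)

14

Each element a generates a cyclic subgroup ⟨a⟩; distinct elements may generate the same one (a cyclic group of order d has φ(d) generators).
Cyclic subgroups by order — order 1: 1; order 2: 1; order 5: 6; order 10: 6.
Total: 14.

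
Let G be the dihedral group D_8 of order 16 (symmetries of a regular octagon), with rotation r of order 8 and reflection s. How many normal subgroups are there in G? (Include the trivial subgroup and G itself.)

G has 19 subgroups. Checking conjugation-invariance by order — order 1: 1/1 normal; order 2: 1/9 normal; order 4: 1/5 normal; order 8: 3/3 normal; order 16: 1/1 normal.
Total normal subgroups: 7.

7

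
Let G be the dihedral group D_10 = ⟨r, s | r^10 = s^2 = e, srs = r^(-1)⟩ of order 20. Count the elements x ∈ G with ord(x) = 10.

4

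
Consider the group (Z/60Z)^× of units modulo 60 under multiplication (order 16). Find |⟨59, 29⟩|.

4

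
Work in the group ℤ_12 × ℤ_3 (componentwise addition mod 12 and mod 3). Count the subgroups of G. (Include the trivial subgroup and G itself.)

|G| = 36, so by Lagrange every subgroup order divides 36. Divisors: 1, 2, 3, 4, 6, 9, 12, 18, 36.
Subgroups by order — order 1: 1; order 2: 1; order 3: 4; order 4: 1; order 6: 4; order 9: 1; order 12: 4; order 18: 1; order 36: 1.
Total: 1 + 1 + 4 + 1 + 4 + 1 + 4 + 1 + 1 = 18.

18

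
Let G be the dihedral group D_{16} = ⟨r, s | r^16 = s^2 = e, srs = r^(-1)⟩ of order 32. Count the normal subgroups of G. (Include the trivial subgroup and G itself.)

G has 36 subgroups. Checking conjugation-invariance by order — order 1: 1/1 normal; order 2: 1/17 normal; order 4: 1/9 normal; order 8: 1/5 normal; order 16: 3/3 normal; order 32: 1/1 normal.
Total normal subgroups: 8.

8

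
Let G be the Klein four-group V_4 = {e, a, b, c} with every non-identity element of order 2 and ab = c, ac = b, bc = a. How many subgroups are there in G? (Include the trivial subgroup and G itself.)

5

|G| = 4, so by Lagrange every subgroup order divides 4. Divisors: 1, 2, 4.
Subgroups by order — order 1: 1; order 2: 3; order 4: 1.
Total: 1 + 3 + 1 = 5.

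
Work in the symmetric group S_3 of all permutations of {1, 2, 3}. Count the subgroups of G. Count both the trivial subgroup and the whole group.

|G| = 6, so by Lagrange every subgroup order divides 6. Divisors: 1, 2, 3, 6.
Subgroups by order — order 1: 1; order 2: 3; order 3: 1; order 6: 1.
Total: 1 + 3 + 1 + 1 = 6.

6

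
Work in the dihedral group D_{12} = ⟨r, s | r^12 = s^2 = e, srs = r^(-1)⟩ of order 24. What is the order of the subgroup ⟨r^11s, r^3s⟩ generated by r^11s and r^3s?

6

|⟨r^11s⟩| = 2 and |⟨r^3s⟩| = 2, so |H| is a multiple of lcm(2, 2) = 2 and divides |G| = 24.
Closing under the operation: H = {e, r^4, r^8, r^3s, r^7s, r^11s}, so |H| = 6.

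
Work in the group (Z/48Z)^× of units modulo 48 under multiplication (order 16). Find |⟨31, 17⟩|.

4

|⟨31⟩| = 2 and |⟨17⟩| = 2, so |H| is a multiple of lcm(2, 2) = 2 and divides |G| = 16.
Closing under the operation: H = {1, 17, 31, 47}, so |H| = 4.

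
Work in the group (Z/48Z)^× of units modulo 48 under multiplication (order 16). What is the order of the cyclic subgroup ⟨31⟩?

2

Compute successive powers of 31 mod 48: 31, 1; 31^2 ≡ 1 (mod 48).
So |⟨31⟩| = 2.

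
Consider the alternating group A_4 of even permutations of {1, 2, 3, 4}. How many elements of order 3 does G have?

The elements of order 3 are: (2 3 4), (2 4 3), (1 2 3), (1 2 4), (1 3 2), (1 3 4), (1 4 2), (1 4 3).
That's 8.

8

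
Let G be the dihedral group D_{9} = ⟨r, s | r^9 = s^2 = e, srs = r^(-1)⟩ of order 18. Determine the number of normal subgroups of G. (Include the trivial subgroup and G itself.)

4

G has 16 subgroups. Checking conjugation-invariance by order — order 1: 1/1 normal; order 2: 0/9 normal; order 3: 1/1 normal; order 6: 0/3 normal; order 9: 1/1 normal; order 18: 1/1 normal.
Total normal subgroups: 4.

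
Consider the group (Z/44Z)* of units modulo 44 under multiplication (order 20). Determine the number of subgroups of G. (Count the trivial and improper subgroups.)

10

|G| = 20, so by Lagrange every subgroup order divides 20. Divisors: 1, 2, 4, 5, 10, 20.
Subgroups by order — order 1: 1; order 2: 3; order 4: 1; order 5: 1; order 10: 3; order 20: 1.
Total: 1 + 3 + 1 + 1 + 3 + 1 = 10.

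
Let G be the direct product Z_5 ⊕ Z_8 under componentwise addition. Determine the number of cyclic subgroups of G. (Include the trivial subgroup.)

8

Each element a generates a cyclic subgroup ⟨a⟩; distinct elements may generate the same one (a cyclic group of order d has φ(d) generators).
Cyclic subgroups by order — order 1: 1; order 2: 1; order 4: 1; order 5: 1; order 8: 1; order 10: 1; order 20: 1; order 40: 1.
Total: 8.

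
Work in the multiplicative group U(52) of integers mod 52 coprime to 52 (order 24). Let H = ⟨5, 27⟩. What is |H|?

|⟨5⟩| = 4 and |⟨27⟩| = 2, so |H| is a multiple of lcm(4, 2) = 4 and divides |G| = 24.
Closing under the operation: H = {1, 5, 21, 25, 27, 31, 47, 51}, so |H| = 8.

8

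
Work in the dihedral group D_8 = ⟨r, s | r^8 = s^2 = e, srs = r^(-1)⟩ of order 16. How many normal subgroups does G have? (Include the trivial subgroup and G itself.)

7

G has 19 subgroups. Checking conjugation-invariance by order — order 1: 1/1 normal; order 2: 1/9 normal; order 4: 1/5 normal; order 8: 3/3 normal; order 16: 1/1 normal.
Total normal subgroups: 7.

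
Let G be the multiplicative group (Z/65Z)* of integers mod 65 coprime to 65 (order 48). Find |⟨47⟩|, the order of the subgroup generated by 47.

Compute successive powers of 47 mod 65: 47, 64, 18, 1; 47^4 ≡ 1 (mod 65).
So |⟨47⟩| = 4.

4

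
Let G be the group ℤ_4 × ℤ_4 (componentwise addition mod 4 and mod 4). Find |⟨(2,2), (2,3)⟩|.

8

|⟨(2,2)⟩| = 2 and |⟨(2,3)⟩| = 4, so |H| is a multiple of lcm(2, 4) = 4 and divides |G| = 16.
Closing under the operation: H = {(0,0), (0,1), (0,2), (0,3), (2,0), (2,1), (2,2), (2,3)}, so |H| = 8.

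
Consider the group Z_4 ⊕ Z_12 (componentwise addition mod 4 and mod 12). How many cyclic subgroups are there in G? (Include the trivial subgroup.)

20

Group the elements of G by the cyclic subgroup they generate; each cyclic subgroup of order d accounts for φ(d) elements.
Cyclic subgroups by order — order 1: 1; order 2: 3; order 3: 1; order 4: 6; order 6: 3; order 12: 6.
Total: 20.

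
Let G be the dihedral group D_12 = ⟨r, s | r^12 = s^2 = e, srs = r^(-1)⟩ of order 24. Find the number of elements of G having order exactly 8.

0

No element of G has order 8 (even though 8 | 24).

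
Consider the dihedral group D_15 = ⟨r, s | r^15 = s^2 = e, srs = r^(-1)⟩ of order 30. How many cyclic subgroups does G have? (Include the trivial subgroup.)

Each element a generates a cyclic subgroup ⟨a⟩; distinct elements may generate the same one (a cyclic group of order d has φ(d) generators).
Cyclic subgroups by order — order 1: 1; order 2: 15; order 3: 1; order 5: 1; order 15: 1.
Total: 19.

19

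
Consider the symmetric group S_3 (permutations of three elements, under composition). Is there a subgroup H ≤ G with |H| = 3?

3 | 6. A subgroup of order 3 is {e, (1 2 3), (1 3 2)}.

Yes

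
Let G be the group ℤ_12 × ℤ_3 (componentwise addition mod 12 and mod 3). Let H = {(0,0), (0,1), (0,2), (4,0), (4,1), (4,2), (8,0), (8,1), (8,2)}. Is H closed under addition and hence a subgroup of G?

|H| = 9 divides |G| = 36, consistent with Lagrange.
H contains the identity, every element's inverse is in H, and H is closed under +: it is a subgroup.

Yes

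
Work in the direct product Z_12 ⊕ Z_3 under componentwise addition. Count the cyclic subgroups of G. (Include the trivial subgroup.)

15

A cyclic subgroup of order d is generated by each of its φ(d) elements of order d, so the cyclic subgroups of order d number (#elements of order d)/φ(d).
Cyclic subgroups by order — order 1: 1; order 2: 1; order 3: 4; order 4: 1; order 6: 4; order 12: 4.
Total: 15.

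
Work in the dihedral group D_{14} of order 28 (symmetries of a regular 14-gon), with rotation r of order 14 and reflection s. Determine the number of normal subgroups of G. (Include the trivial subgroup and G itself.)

7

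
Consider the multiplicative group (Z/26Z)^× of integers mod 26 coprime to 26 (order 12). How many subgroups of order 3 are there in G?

1

|G| = 12 and 3 | 12, so subgroups of order 3 are possible by Lagrange.
The subgroups of order 3 are: {1, 3, 9}.
So G has 1 subgroup of order 3.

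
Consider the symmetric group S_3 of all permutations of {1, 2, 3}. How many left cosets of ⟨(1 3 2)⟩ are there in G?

|⟨(1 3 2)⟩| = 3 and |G| = 6.
By Lagrange, [G : H] = |G|/|H| = 6/3 = 2.

2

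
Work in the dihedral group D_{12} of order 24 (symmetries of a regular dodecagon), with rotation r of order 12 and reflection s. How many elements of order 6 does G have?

2

The elements of order 6 are: r^2, r^10.
That's 2.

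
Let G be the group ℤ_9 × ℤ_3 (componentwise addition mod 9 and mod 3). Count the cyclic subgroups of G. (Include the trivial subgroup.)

Group the elements of G by the cyclic subgroup they generate; each cyclic subgroup of order d accounts for φ(d) elements.
Cyclic subgroups by order — order 1: 1; order 3: 4; order 9: 3.
Total: 8.

8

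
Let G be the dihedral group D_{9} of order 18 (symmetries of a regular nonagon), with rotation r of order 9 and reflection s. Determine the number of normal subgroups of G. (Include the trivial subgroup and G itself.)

4

G has 16 subgroups. Checking conjugation-invariance by order — order 1: 1/1 normal; order 2: 0/9 normal; order 3: 1/1 normal; order 6: 0/3 normal; order 9: 1/1 normal; order 18: 1/1 normal.
Total normal subgroups: 4.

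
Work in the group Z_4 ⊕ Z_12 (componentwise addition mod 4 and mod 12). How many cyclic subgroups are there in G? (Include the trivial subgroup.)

20

Each element a generates a cyclic subgroup ⟨a⟩; distinct elements may generate the same one (a cyclic group of order d has φ(d) generators).
Cyclic subgroups by order — order 1: 1; order 2: 3; order 3: 1; order 4: 6; order 6: 3; order 12: 6.
Total: 20.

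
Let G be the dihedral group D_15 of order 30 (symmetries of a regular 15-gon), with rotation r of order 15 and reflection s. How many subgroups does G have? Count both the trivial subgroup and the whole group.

28

|G| = 30, so by Lagrange every subgroup order divides 30. Divisors: 1, 2, 3, 5, 6, 10, 15, 30.
Subgroups by order — order 1: 1; order 2: 15; order 3: 1; order 5: 1; order 6: 5; order 10: 3; order 15: 1; order 30: 1.
Total: 1 + 15 + 1 + 1 + 5 + 3 + 1 + 1 = 28.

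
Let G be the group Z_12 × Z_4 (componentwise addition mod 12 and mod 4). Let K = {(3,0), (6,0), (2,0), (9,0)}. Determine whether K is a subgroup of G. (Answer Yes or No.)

No

The identity (0,0) ∉ K, so K is not a subgroup.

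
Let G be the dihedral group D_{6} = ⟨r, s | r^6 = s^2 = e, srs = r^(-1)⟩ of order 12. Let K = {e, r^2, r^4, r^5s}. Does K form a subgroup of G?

No

Closure fails: r^4 · r^5s = r^3s ∉ K. So K is not a subgroup.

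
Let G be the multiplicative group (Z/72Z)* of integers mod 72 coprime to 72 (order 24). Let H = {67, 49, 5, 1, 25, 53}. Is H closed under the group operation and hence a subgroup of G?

67 ∈ H but its inverse 43 ∉ H, so H is not a subgroup.

No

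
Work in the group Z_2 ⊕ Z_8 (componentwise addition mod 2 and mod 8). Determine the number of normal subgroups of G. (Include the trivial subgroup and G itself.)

G is abelian, so every subgroup is normal.
G has 11 subgroups in total, hence 11 normal subgroups.

11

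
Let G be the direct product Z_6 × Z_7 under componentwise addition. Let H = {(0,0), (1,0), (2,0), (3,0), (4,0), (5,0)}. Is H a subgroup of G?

|H| = 6 divides |G| = 42, consistent with Lagrange.
H contains the identity, every element's inverse is in H, and H is closed under +: it is a subgroup.
In fact H = ⟨(5,0)⟩.

Yes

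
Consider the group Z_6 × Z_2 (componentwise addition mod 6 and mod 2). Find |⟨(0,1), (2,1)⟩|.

6

|⟨(0,1)⟩| = 2 and |⟨(2,1)⟩| = 6, so |H| is a multiple of lcm(2, 6) = 6 and divides |G| = 12.
Closing under the operation: H = {(0,0), (0,1), (2,0), (2,1), (4,0), (4,1)}, so |H| = 6.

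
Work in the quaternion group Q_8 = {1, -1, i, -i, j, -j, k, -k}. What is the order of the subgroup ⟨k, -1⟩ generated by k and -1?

|⟨k⟩| = 4 and |⟨-1⟩| = 2, so |H| is a multiple of lcm(4, 2) = 4 and divides |G| = 8.
Closing under the operation: H = {1, -1, k, -k}, so |H| = 4.

4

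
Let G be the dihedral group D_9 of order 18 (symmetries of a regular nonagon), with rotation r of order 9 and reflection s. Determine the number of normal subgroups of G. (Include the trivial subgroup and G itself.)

4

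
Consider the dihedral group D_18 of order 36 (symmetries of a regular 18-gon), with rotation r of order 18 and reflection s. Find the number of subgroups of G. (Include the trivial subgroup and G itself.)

|G| = 36, so by Lagrange every subgroup order divides 36. Divisors: 1, 2, 3, 4, 6, 9, 12, 18, 36.
Subgroups by order — order 1: 1; order 2: 19; order 3: 1; order 4: 9; order 6: 7; order 9: 1; order 12: 3; order 18: 3; order 36: 1.
Total: 1 + 19 + 1 + 9 + 7 + 1 + 3 + 3 + 1 = 45.

45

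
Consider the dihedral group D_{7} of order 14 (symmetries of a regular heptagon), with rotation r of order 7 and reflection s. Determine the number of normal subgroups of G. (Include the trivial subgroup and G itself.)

G has 10 subgroups. Checking conjugation-invariance by order — order 1: 1/1 normal; order 2: 0/7 normal; order 7: 1/1 normal; order 14: 1/1 normal.
Total normal subgroups: 3.

3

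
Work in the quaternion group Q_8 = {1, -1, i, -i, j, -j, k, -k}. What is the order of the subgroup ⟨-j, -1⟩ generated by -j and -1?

|⟨-j⟩| = 4 and |⟨-1⟩| = 2, so |H| is a multiple of lcm(4, 2) = 4 and divides |G| = 8.
Closing under the operation: H = {1, -1, j, -j}, so |H| = 4.

4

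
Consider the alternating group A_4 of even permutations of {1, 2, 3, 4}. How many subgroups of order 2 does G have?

3

|G| = 12 and 2 | 12, so subgroups of order 2 are possible by Lagrange.
The subgroups of order 2 are: {e, (1 2)(3 4)}; {e, (1 3)(2 4)}; {e, (1 4)(2 3)}.
So G has 3 subgroups of order 2.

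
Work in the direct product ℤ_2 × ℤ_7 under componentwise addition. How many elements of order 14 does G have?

6

An element (a,b) has order lcm(ord(a), ord(b)); count pairs with lcm equal to 14.
Enumerating gives 6 such elements.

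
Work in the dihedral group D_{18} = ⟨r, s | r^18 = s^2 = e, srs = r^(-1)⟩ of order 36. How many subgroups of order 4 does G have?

9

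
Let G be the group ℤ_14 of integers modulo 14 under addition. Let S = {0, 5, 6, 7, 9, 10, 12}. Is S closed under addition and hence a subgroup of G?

No

6 ∈ S but its inverse 8 ∉ S, so S is not a subgroup.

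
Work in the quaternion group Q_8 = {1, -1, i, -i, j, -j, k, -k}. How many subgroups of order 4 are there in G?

|G| = 8 and 4 | 8, so subgroups of order 4 are possible by Lagrange.
The subgroups of order 4 are: {1, -1, i, -i}; {1, -1, j, -j}; {1, -1, k, -k}.
So G has 3 subgroups of order 4.

3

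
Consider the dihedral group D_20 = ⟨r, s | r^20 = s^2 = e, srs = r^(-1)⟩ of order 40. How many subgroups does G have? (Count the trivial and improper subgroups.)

|G| = 40, so by Lagrange every subgroup order divides 40. Divisors: 1, 2, 4, 5, 8, 10, 20, 40.
Subgroups by order — order 1: 1; order 2: 21; order 4: 11; order 5: 1; order 8: 5; order 10: 5; order 20: 3; order 40: 1.
Total: 1 + 21 + 11 + 1 + 5 + 5 + 3 + 1 = 48.

48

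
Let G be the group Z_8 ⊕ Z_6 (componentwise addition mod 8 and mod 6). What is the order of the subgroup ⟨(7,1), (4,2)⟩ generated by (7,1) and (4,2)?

|⟨(7,1)⟩| = 24 and |⟨(4,2)⟩| = 6, so |H| is a multiple of lcm(24, 6) = 24 and divides |G| = 48.
Closing under the operation: H = {(0,0), (0,2), (0,4), (1,1), (1,3), (1,5), (2,0), (2,2), (2,4), (3,1), (3,3), (3,5), (4,0), (4,2), (4,4), (5,1), (5,3), (5,5), (6,0), (6,2), (6,4), (7,1), (7,3), (7,5)}, so |H| = 24.

24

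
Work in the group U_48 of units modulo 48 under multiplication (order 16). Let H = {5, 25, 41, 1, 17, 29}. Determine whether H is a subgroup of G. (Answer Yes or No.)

|H| = 6 does not divide |G| = 16, so by Lagrange H is not a subgroup.

No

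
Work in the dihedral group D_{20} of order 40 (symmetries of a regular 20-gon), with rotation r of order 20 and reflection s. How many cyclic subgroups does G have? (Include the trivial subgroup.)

Each element a generates a cyclic subgroup ⟨a⟩; distinct elements may generate the same one (a cyclic group of order d has φ(d) generators).
Cyclic subgroups by order — order 1: 1; order 2: 21; order 4: 1; order 5: 1; order 10: 1; order 20: 1.
Total: 26.

26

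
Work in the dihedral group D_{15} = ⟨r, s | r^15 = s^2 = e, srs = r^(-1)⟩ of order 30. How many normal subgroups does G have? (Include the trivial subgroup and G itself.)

5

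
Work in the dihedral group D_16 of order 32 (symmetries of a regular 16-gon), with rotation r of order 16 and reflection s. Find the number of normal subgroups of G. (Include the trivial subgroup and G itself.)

8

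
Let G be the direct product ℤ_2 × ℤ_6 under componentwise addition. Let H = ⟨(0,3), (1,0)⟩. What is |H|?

|⟨(0,3)⟩| = 2 and |⟨(1,0)⟩| = 2, so |H| is a multiple of lcm(2, 2) = 2 and divides |G| = 12.
Closing under the operation: H = {(0,0), (0,3), (1,0), (1,3)}, so |H| = 4.

4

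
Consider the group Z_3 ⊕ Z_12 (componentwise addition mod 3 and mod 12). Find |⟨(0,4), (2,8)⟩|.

|⟨(0,4)⟩| = 3 and |⟨(2,8)⟩| = 3, so |H| is a multiple of lcm(3, 3) = 3 and divides |G| = 36.
Closing under the operation: H = {(0,0), (0,4), (0,8), (1,0), (1,4), (1,8), (2,0), (2,4), (2,8)}, so |H| = 9.

9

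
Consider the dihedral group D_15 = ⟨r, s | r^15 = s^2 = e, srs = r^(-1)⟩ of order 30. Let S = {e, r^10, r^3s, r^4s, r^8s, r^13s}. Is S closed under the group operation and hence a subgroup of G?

No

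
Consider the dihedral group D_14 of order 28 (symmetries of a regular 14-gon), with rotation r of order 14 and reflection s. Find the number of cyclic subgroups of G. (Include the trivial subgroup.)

Group the elements of G by the cyclic subgroup they generate; each cyclic subgroup of order d accounts for φ(d) elements.
Cyclic subgroups by order — order 1: 1; order 2: 15; order 7: 1; order 14: 1.
Total: 18.

18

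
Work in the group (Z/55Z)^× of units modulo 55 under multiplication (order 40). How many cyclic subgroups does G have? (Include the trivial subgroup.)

Group the elements of G by the cyclic subgroup they generate; each cyclic subgroup of order d accounts for φ(d) elements.
Cyclic subgroups by order — order 1: 1; order 2: 3; order 4: 2; order 5: 1; order 10: 3; order 20: 2.
Total: 12.

12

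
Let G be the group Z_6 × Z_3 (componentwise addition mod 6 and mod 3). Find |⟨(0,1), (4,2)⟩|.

9

|⟨(0,1)⟩| = 3 and |⟨(4,2)⟩| = 3, so |H| is a multiple of lcm(3, 3) = 3 and divides |G| = 18.
Closing under the operation: H = {(0,0), (0,1), (0,2), (2,0), (2,1), (2,2), (4,0), (4,1), (4,2)}, so |H| = 9.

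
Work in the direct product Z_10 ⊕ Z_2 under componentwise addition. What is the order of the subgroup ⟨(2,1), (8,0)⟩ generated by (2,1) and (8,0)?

10

|⟨(2,1)⟩| = 10 and |⟨(8,0)⟩| = 5, so |H| is a multiple of lcm(10, 5) = 10 and divides |G| = 20.
Closing under the operation: H = {(0,0), (0,1), (2,0), (2,1), (4,0), (4,1), (6,0), (6,1), (8,0), (8,1)}, so |H| = 10.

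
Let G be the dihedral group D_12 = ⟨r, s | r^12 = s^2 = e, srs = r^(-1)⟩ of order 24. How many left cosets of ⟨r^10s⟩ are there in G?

|⟨r^10s⟩| = 2 and |G| = 24.
By Lagrange, [G : H] = |G|/|H| = 24/2 = 12.

12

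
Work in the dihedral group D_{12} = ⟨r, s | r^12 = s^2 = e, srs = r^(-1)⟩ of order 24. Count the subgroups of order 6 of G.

5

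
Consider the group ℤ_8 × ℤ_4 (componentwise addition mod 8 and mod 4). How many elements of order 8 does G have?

16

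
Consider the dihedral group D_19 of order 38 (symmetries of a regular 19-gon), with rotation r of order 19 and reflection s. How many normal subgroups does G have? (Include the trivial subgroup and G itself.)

G has 22 subgroups. Checking conjugation-invariance by order — order 1: 1/1 normal; order 2: 0/19 normal; order 19: 1/1 normal; order 38: 1/1 normal.
Total normal subgroups: 3.

3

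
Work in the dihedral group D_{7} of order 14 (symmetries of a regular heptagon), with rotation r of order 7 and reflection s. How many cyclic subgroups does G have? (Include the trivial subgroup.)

9

Each element a generates a cyclic subgroup ⟨a⟩; distinct elements may generate the same one (a cyclic group of order d has φ(d) generators).
Cyclic subgroups by order — order 1: 1; order 2: 7; order 7: 1.
Total: 9.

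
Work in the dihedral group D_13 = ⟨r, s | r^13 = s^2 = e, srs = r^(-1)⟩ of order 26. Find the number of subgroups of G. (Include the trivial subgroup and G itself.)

16

|G| = 26, so by Lagrange every subgroup order divides 26. Divisors: 1, 2, 13, 26.
Subgroups by order — order 1: 1; order 2: 13; order 13: 1; order 26: 1.
Total: 1 + 13 + 1 + 1 = 16.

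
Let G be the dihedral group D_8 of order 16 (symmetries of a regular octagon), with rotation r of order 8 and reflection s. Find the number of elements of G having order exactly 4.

2

The elements of order 4 are: r^2, r^6.
That's 2.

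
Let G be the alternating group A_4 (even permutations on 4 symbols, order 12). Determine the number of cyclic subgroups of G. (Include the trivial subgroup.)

Each element a generates a cyclic subgroup ⟨a⟩; distinct elements may generate the same one (a cyclic group of order d has φ(d) generators).
Cyclic subgroups by order — order 1: 1; order 2: 3; order 3: 4.
Total: 8.

8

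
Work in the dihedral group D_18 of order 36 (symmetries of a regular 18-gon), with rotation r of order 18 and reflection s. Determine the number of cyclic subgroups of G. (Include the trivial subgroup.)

Group the elements of G by the cyclic subgroup they generate; each cyclic subgroup of order d accounts for φ(d) elements.
Cyclic subgroups by order — order 1: 1; order 2: 19; order 3: 1; order 6: 1; order 9: 1; order 18: 1.
Total: 24.

24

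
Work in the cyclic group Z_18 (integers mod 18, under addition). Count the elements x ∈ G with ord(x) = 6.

2

In a cyclic group of order 18, the number of elements of order d (for d | 18) is φ(d).
φ(6) = 2.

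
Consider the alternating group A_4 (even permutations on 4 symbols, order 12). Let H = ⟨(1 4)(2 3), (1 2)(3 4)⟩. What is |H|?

4

|⟨(1 4)(2 3)⟩| = 2 and |⟨(1 2)(3 4)⟩| = 2, so |H| is a multiple of lcm(2, 2) = 2 and divides |G| = 12.
Closing under the operation: H = {e, (1 2)(3 4), (1 3)(2 4), (1 4)(2 3)}, so |H| = 4.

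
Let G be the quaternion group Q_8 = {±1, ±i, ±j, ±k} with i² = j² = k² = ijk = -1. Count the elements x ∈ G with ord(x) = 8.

0

No element of G has order 8 (even though 8 | 8).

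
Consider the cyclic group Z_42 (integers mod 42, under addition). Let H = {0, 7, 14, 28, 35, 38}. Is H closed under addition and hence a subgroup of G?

38 ∈ H but its inverse 4 ∉ H, so H is not a subgroup.

No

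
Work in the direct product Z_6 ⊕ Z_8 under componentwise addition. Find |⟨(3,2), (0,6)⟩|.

|⟨(3,2)⟩| = 4 and |⟨(0,6)⟩| = 4, so |H| is a multiple of lcm(4, 4) = 4 and divides |G| = 48.
Closing under the operation: H = {(0,0), (0,2), (0,4), (0,6), (3,0), (3,2), (3,4), (3,6)}, so |H| = 8.

8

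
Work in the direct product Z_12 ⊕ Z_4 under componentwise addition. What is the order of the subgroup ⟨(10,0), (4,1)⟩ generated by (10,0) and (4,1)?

|⟨(10,0)⟩| = 6 and |⟨(4,1)⟩| = 12, so |H| is a multiple of lcm(6, 12) = 12 and divides |G| = 48.
Closing under the operation: H = {(0,0), (0,1), (0,2), (0,3), (2,0), (2,1), (2,2), (2,3), (4,0), (4,1), (4,2), (4,3), (6,0), (6,1), (6,2), (6,3), (8,0), (8,1), (8,2), (8,3), (10,0), (10,1), (10,2), (10,3)}, so |H| = 24.

24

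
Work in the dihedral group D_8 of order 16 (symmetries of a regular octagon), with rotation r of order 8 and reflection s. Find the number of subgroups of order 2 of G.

9

|G| = 16 and 2 | 16, so subgroups of order 2 are possible by Lagrange.
The subgroups of order 2 are: {e, r^2s}; {e, r^3s}; {e, r^4}; {e, r^4s}; … (9 in all).
So G has 9 subgroups of order 2.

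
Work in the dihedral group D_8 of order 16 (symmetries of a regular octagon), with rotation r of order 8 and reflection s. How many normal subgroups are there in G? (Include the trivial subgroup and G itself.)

G has 19 subgroups. Checking conjugation-invariance by order — order 1: 1/1 normal; order 2: 1/9 normal; order 4: 1/5 normal; order 8: 3/3 normal; order 16: 1/1 normal.
Total normal subgroups: 7.

7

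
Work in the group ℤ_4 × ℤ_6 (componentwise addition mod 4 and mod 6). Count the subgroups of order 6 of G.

|G| = 24 and 6 | 24, so subgroups of order 6 are possible by Lagrange.
The subgroups of order 6 are: {(0,0), (0,1), (0,2), (0,3), (0,4), (0,5)}; {(0,0), (0,2), (0,4), (2,0), (2,2), (2,4)}; {(0,0), (0,2), (0,4), (2,1), (2,3), (2,5)}.
So G has 3 subgroups of order 6.

3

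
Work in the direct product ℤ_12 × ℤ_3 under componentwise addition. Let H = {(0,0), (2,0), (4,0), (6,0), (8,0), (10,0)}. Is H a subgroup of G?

Yes

|H| = 6 divides |G| = 36, consistent with Lagrange.
H contains the identity, every element's inverse is in H, and H is closed under +: it is a subgroup.
In fact H = ⟨(10,0)⟩.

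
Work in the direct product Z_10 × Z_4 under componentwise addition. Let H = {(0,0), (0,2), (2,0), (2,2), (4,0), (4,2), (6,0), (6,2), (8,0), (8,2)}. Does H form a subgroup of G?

|H| = 10 divides |G| = 40, consistent with Lagrange.
H contains the identity, every element's inverse is in H, and H is closed under +: it is a subgroup.
In fact H = ⟨(6,2)⟩.

Yes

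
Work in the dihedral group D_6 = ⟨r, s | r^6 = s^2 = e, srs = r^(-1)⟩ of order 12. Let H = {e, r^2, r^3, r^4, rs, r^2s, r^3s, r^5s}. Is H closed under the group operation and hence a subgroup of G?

No

|H| = 8 does not divide |G| = 12, so by Lagrange H is not a subgroup.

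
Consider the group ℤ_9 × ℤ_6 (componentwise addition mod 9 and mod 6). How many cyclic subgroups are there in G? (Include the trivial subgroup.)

A cyclic subgroup of order d is generated by each of its φ(d) elements of order d, so the cyclic subgroups of order d number (#elements of order d)/φ(d).
Cyclic subgroups by order — order 1: 1; order 2: 1; order 3: 4; order 6: 4; order 9: 3; order 18: 3.
Total: 16.

16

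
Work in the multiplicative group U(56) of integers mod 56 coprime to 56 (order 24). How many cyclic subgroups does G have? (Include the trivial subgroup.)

Each element a generates a cyclic subgroup ⟨a⟩; distinct elements may generate the same one (a cyclic group of order d has φ(d) generators).
Cyclic subgroups by order — order 1: 1; order 2: 7; order 3: 1; order 6: 7.
Total: 16.

16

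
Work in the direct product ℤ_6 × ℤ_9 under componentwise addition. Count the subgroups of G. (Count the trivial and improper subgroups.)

20

|G| = 54, so by Lagrange every subgroup order divides 54. Divisors: 1, 2, 3, 6, 9, 18, 27, 54.
Subgroups by order — order 1: 1; order 2: 1; order 3: 4; order 6: 4; order 9: 4; order 18: 4; order 27: 1; order 54: 1.
Total: 1 + 1 + 4 + 4 + 4 + 4 + 1 + 1 = 20.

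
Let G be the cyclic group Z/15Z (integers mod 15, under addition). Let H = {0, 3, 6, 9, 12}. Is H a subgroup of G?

Yes

|H| = 5 divides |G| = 15, consistent with Lagrange.
H contains the identity, every element's inverse is in H, and H is closed under +: it is a subgroup.
In fact H = ⟨3⟩.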